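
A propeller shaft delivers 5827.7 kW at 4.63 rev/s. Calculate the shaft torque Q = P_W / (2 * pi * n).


Formula: Q = P_W / (2 * pi * n)
Step 1 — P_W = 5827.7 kW * 1000 = 5827700.0 W
Step 2 — 2 * pi * n = 2 * pi * 4.63 = 29.091148
Step 3 — Q = 5827700.0 / 29.091148 ≈ 200330 N·m (5 s.f.)

200330 N·m


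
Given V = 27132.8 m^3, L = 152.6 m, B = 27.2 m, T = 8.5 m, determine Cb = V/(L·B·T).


Formula: Cb = V / (L * B * T)
Step 1 — L * B * T = 152.6 * 27.2 * 8.5 = 35281.12 m^3
Step 2 — Cb = 27132.8 / 35281.12 ≈ 0.76905 (5 s.f.)

0.76905


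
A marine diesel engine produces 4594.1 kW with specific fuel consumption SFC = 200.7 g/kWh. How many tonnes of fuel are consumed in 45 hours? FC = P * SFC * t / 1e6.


Formula: FC (tonnes) = P * SFC * t / 1,000,000
Step 1 — P * SFC * t = 4594.1 * 200.7 * 45 = 41491614.15 g
Step 2 — FC (tonnes) = 41491614.15 / 1,000,000 ≈ 41.492 tonnes (5 s.f.)

41.492 tonnes


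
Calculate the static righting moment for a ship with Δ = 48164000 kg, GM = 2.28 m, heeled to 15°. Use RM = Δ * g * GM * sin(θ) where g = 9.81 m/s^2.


Formula: GZ = GM * sin(theta); RM = disp * g * GZ
Step 1 — GZ = 2.28 * sin(15°) = 2.28 * 0.258819 = 0.590107 m
Step 2 — RM = 48164000 * 9.81 * 0.590107 ≈ 278820000 N·m (5 s.f.)

278820000 N·m


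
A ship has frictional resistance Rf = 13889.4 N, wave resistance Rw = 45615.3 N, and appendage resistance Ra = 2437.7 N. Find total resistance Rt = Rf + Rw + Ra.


Formula: Rt = Rf + Rw + Ra
Substituting: Rt = 13889.4 + 45615.3 + 2437.7
Result: Rt = 61942.4 N

61942.4 N


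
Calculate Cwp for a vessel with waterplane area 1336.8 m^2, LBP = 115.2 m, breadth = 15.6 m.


Formula: Cwp = Aw / (L * B)
Step 1 — L * B = 115.2 * 15.6 = 1797.12 m^2
Step 2 — Cwp = 1336.8 / 1797.12 ≈ 0.74386 (5 s.f.)

0.74386


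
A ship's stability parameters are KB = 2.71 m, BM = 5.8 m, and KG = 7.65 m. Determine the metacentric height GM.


Formula: GM = KB + BM - KG
Step 1 — KM = KB + BM = 2.71 + 5.8 = 8.51 m
Step 2 — GM = KM - KG = 8.51 - 7.65 = 0.86 m

0.86 m


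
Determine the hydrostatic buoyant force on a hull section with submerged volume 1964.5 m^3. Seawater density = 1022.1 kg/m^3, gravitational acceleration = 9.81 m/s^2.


Formula: Fb = rho * g * V
Substituting: Fb = 1022.1 * 9.81 * 1964.5
Intermediate: 1022.1 * 9.81 = 10026.801
Result: Fb = 10026.801 * 1964.5 ≈ 19698000 N (5 s.f.)

19698000 N


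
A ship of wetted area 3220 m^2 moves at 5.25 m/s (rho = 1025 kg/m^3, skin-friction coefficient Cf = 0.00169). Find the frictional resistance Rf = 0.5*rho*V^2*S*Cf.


Formula: Rf = 0.5 * rho * V^2 * S * Cf
Step 1 — V^2 = 5.25^2 = 27.5625
Step 2 — 0.5 * rho * V^2 = 0.5 * 1025 * 27.5625 = 14125.78125
Step 3 — Rf = 14125.78125 * 3220 * 0.00169 ≈ 76870 N (5 s.f.)

76870 N


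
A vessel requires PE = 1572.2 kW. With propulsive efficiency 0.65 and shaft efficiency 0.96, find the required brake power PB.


Formula: PB = PE / (eta_D * eta_S)
Step 1 — combined efficiency = eta_D * eta_S = 0.65 * 0.96 = 0.624
Step 2 — PB = 1572.2 / 0.624 ≈ 2519.6 kW (5 s.f.)

2519.6 kW


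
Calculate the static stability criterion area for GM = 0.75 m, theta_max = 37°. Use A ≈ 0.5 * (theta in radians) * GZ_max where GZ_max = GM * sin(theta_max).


Formula: GZ_max = GM * sin(theta); Area = 0.5 * theta_rad * GZ_max
Step 1 — GZ_max = 0.75 * sin(37°) = 0.75 * 0.601815 = 0.451361 m
Step 2 — theta_rad = 37 * pi/180 = 0.645772 rad
Step 3 — Area = 0.5 * 0.645772 * 0.451361 ≈ 0.14574 m·rad (5 s.f.)

0.14574 m·rad


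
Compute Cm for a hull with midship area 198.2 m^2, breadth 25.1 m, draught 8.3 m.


Formula: Cm = Am / (B * T)
Step 1 — B * T = 25.1 * 8.3 = 208.33 m^2
Step 2 — Cm = 198.2 / 208.33 ≈ 0.95138 (5 s.f.)

0.95138


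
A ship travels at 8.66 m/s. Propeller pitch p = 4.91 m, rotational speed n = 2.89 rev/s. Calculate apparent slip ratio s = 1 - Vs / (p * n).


Formula: s = 1 - Vs / (p * n)
Step 1 — p * n = 4.91 * 2.89 = 14.1899
Step 2 — Vs / (p*n) = 8.66 / 14.1899 = 0.610293 (6 d.p.)
Step 3 — s = 1 - 0.610293 = 0.389707

0.389707


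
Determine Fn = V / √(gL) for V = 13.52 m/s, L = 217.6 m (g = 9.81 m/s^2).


Formula: Fn = V / sqrt(g * L)
Step 1 — g * L = 9.81 * 217.6 = 2134.656
Step 2 — sqrt(g * L) = sqrt(2134.656) = 46.202338
Step 3 — Fn = 13.52 / 46.202338 ≈ 0.29263 (5 s.f.)

0.29263


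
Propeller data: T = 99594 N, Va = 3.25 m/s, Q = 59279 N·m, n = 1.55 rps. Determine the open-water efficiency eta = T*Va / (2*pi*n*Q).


Formula: eta = T * Va / (2 * pi * n * Q)
Step 1 — numerator = T * Va = 99594 * 3.25 = 323680.5
Step 2 — 2 * pi * n = 2 * pi * 1.55 = 9.738937
Step 3 — denominator = 9.738937 * 59279 = 577314.45
Step 4 — eta = 323680.5 / 577314.45 ≈ 0.56067 (5 s.f.)

0.56067


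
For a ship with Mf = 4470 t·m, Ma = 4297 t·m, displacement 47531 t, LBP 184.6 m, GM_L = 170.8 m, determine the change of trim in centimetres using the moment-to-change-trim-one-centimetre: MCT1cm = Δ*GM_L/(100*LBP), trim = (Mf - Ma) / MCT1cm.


Formula: net trimming moment = Mf - Ma; MCT1cm = Δ*GM_L/(100*LBP); trim = net moment / MCT1cm
Step 1 — net trimming moment = 4470 - 4297 = 173 t·m
Step 2 — MCT1cm = 47531 * 170.8 / (100 * 184.6) = 439.7776 t·m/cm
Step 3 — trim = 173 / 439.7776 ≈ 0.39338 cm (5 s.f.)

0.39338 cm


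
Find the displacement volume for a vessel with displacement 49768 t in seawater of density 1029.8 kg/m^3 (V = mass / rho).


Formula: V = mass / rho
Step 1 — convert tonnes to kg: 49768 t * 1000 = 49768000 kg
Step 2 — V = 49768000 / 1029.8 ≈ 48328 m^3 (5 s.f.)

48328 m^3


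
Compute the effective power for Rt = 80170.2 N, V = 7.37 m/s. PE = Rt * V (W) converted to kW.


Formula: PE = Rt * V / 1000 (kW)
Step 1 — PE (W) = 80170.2 * 7.37 = 590854.374 W
Step 2 — PE (kW) = 590854.374 / 1000 ≈ 590.85 kW (5 s.f.)

590.85 kW


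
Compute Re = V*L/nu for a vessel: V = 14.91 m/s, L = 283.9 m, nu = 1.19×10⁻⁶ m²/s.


Formula: Re = V * L / nu
Step 1 — V * L = 14.91 * 283.9 = 4232.949 m^2/s
Step 2 — Re = 4232.949 / 1.19e-6 = 3.56e+09

3.56e+09


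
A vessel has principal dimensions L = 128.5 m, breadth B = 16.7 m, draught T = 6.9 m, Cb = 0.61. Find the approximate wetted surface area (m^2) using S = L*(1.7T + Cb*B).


Formula: S = 1.7*L*T + V/T with V = Cb*L*B*T, i.e. S = L * (1.7*T + Cb*B)
Step 1 — 1.7*T = 1.7 * 6.9 = 11.73 m
Step 2 — Cb*B = 0.61 * 16.7 = 10.187 m
Step 3 — 1.7*T + Cb*B = 11.73 + 10.187 = 21.917 m
Step 4 — S = 128.5 * 21.917 ≈ 2816.3 m^2 (5 s.f.)

2816.3 m^2


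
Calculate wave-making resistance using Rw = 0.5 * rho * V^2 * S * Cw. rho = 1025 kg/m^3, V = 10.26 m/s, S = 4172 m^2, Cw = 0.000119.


Formula: Rw = 0.5 * rho * V^2 * S * Cw
Step 1 — V^2 = 10.26^2 = 105.2676
Step 2 — 0.5 * rho * V^2 = 0.5 * 1025 * 105.2676 = 53949.645
Step 3 — Rw = 53949.645 * 4172 * 0.000119 ≈ 26784 N (5 s.f.)

26784 N


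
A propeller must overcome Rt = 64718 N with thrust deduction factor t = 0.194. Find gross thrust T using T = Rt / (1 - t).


Formula: T = Rt / (1 - t)
Step 1 — (1 - t) = 1 - 0.194 = 0.806
Step 2 — T = 64718 / 0.806 ≈ 80295 N (5 s.f.)

80295 N


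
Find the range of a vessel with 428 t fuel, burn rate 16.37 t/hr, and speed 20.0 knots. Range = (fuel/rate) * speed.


Formula: endurance = fuel / rate; range = endurance * speed
Step 1 — endurance = 428 / 16.37 = 26.1454 hours
Step 2 — range = 26.1454 * 20.0 ≈ 522.91 nautical miles (5 s.f.)

522.91 NM


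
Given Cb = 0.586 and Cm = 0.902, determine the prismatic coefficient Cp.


Formula: Cp = Cb / Cm
Substituting: Cp = 0.586 / 0.902
Result: Cp ≈ 0.64967 (5 s.f.)

0.64967


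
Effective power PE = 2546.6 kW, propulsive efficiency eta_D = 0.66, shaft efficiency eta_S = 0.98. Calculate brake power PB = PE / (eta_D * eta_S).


Formula: PB = PE / (eta_D * eta_S)
Step 1 — combined efficiency = eta_D * eta_S = 0.66 * 0.98 = 0.6468
Step 2 — PB = 2546.6 / 0.6468 ≈ 3937.2 kW (5 s.f.)

3937.2 kW


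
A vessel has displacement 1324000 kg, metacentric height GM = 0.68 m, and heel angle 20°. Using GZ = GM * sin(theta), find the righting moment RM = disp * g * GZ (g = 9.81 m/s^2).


Formula: GZ = GM * sin(theta); RM = disp * g * GZ
Step 1 — GZ = 0.68 * sin(20°) = 0.68 * 0.34202 = 0.232574 m
Step 2 — RM = 1324000 * 9.81 * 0.232574 ≈ 3020800 N·m (5 s.f.)

3020800 N·m


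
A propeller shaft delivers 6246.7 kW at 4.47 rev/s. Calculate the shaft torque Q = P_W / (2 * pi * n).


Formula: Q = P_W / (2 * pi * n)
Step 1 — P_W = 6246.7 kW * 1000 = 6246700.0 W
Step 2 — 2 * pi * n = 2 * pi * 4.47 = 28.085838
Step 3 — Q = 6246700.0 / 28.085838 ≈ 222410 N·m (5 s.f.)

222410 N·m


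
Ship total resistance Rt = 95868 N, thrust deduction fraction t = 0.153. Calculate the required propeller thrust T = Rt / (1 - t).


Formula: T = Rt / (1 - t)
Step 1 — (1 - t) = 1 - 0.153 = 0.847
Step 2 — T = 95868 / 0.847 ≈ 113190 N (5 s.f.)

113190 N


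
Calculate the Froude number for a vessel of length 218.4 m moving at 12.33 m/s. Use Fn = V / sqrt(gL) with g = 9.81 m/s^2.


Formula: Fn = V / sqrt(g * L)
Step 1 — g * L = 9.81 * 218.4 = 2142.504
Step 2 — sqrt(g * L) = sqrt(2142.504) = 46.28719
Step 3 — Fn = 12.33 / 46.28719 ≈ 0.26638 (5 s.f.)

0.26638


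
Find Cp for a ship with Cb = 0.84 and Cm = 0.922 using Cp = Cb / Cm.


Formula: Cp = Cb / Cm
Substituting: Cp = 0.84 / 0.922
Result: Cp ≈ 0.91106 (5 s.f.)

0.91106


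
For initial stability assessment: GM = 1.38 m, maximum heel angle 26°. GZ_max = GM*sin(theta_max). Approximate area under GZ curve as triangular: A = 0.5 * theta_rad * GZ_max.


Formula: GZ_max = GM * sin(theta); Area = 0.5 * theta_rad * GZ_max
Step 1 — GZ_max = 1.38 * sin(26°) = 1.38 * 0.438371 = 0.604952 m
Step 2 — theta_rad = 26 * pi/180 = 0.453786 rad
Step 3 — Area = 0.5 * 0.453786 * 0.604952 ≈ 0.13726 m·rad (5 s.f.)

0.13726 m·rad


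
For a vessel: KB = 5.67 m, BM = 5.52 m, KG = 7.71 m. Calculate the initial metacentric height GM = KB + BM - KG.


Formula: GM = KB + BM - KG
Step 1 — KM = KB + BM = 5.67 + 5.52 = 11.19 m
Step 2 — GM = KM - KG = 11.19 - 7.71 = 3.48 m

3.48 m


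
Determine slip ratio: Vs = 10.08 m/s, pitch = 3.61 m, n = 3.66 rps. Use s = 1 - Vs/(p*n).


Formula: s = 1 - Vs / (p * n)
Step 1 — p * n = 3.61 * 3.66 = 13.2126
Step 2 — Vs / (p*n) = 10.08 / 13.2126 = 0.762908 (6 d.p.)
Step 3 — s = 1 - 0.762908 = 0.237092

0.237092


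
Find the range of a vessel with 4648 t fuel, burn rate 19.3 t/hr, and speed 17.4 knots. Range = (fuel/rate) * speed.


Formula: endurance = fuel / rate; range = endurance * speed
Step 1 — endurance = 4648 / 19.3 = 240.829 hours
Step 2 — range = 240.829 * 17.4 ≈ 4190.4 nautical miles (5 s.f.)

4190.4 NM


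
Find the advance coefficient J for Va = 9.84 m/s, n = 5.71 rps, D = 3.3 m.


Formula: J = Va / (n * D)
Step 1 — n * D = 5.71 * 3.3 = 18.843
Step 2 — J = 9.84 / 18.843 ≈ 0.52221 (5 s.f.)

0.52221


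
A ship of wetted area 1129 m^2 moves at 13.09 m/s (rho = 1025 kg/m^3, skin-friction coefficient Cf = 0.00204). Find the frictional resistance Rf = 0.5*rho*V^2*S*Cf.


Formula: Rf = 0.5 * rho * V^2 * S * Cf
Step 1 — V^2 = 13.09^2 = 171.3481
Step 2 — 0.5 * rho * V^2 = 0.5 * 1025 * 171.3481 = 87815.90125
Step 3 — Rf = 87815.90125 * 1129 * 0.00204 ≈ 202250 N (5 s.f.)

202250 N


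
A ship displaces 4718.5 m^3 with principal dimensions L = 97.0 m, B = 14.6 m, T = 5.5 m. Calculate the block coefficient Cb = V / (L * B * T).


Formula: Cb = V / (L * B * T)
Step 1 — L * B * T = 97.0 * 14.6 * 5.5 = 7789.1 m^3
Step 2 — Cb = 4718.5 / 7789.1 ≈ 0.60578 (5 s.f.)

0.60578


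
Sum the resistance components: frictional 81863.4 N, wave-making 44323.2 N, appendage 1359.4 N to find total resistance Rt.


Formula: Rt = Rf + Rw + Ra
Substituting: Rt = 81863.4 + 44323.2 + 1359.4
Result: Rt = 127546.0 N

127546.0 N


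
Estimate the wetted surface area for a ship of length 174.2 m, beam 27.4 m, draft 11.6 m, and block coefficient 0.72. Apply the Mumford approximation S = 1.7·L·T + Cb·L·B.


Formula: S = 1.7*L*T + V/T with V = Cb*L*B*T, i.e. S = L * (1.7*T + Cb*B)
Step 1 — 1.7*T = 1.7 * 11.6 = 19.72 m
Step 2 — Cb*B = 0.72 * 27.4 = 19.728 m
Step 3 — 1.7*T + Cb*B = 19.72 + 19.728 = 39.448 m
Step 4 — S = 174.2 * 39.448 ≈ 6871.8 m^2 (5 s.f.)

6871.8 m^2


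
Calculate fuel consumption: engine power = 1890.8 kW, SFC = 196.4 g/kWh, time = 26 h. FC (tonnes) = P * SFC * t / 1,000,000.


Formula: FC (tonnes) = P * SFC * t / 1,000,000
Step 1 — P * SFC * t = 1890.8 * 196.4 * 26 = 9655181.12 g
Step 2 — FC (tonnes) = 9655181.12 / 1,000,000 ≈ 9.6552 tonnes (5 s.f.)

9.6552 tonnes


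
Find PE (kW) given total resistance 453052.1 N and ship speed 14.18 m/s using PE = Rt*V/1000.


Formula: PE = Rt * V / 1000 (kW)
Step 1 — PE (W) = 453052.1 * 14.18 = 6424278.778 W
Step 2 — PE (kW) = 6424278.778 / 1000 ≈ 6424.3 kW (5 s.f.)

6424.3 kW


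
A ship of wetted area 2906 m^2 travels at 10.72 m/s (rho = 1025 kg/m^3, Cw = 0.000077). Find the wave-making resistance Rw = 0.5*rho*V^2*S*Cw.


Formula: Rw = 0.5 * rho * V^2 * S * Cw
Step 1 — V^2 = 10.72^2 = 114.9184
Step 2 — 0.5 * rho * V^2 = 0.5 * 1025 * 114.9184 = 58895.68
Step 3 — Rw = 58895.68 * 2906 * 0.000077 ≈ 13179 N (5 s.f.)

13179 N


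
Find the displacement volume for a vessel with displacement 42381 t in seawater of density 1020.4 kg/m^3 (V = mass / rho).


Formula: V = mass / rho
Step 1 — convert tonnes to kg: 42381 t * 1000 = 42381000 kg
Step 2 — V = 42381000 / 1020.4 ≈ 41534 m^3 (5 s.f.)

41534 m^3


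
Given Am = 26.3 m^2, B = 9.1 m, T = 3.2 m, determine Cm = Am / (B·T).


Formula: Cm = Am / (B * T)
Step 1 — B * T = 9.1 * 3.2 = 29.12 m^2
Step 2 — Cm = 26.3 / 29.12 ≈ 0.90316 (5 s.f.)

0.90316


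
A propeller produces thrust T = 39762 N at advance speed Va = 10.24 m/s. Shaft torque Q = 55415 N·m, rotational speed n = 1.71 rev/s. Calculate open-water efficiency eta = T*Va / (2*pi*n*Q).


Formula: eta = T * Va / (2 * pi * n * Q)
Step 1 — numerator = T * Va = 39762 * 10.24 = 407162.88
Step 2 — 2 * pi * n = 2 * pi * 1.71 = 10.744247
Step 3 — denominator = 10.744247 * 55415 = 595392.45
Step 4 — eta = 407162.88 / 595392.45 ≈ 0.68386 (5 s.f.)

0.68386


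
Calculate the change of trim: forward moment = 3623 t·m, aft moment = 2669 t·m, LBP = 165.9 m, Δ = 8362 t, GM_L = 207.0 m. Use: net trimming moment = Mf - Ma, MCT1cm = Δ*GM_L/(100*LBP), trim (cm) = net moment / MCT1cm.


Formula: net trimming moment = Mf - Ma; MCT1cm = Δ*GM_L/(100*LBP); trim = net moment / MCT1cm
Step 1 — net trimming moment = 3623 - 2669 = 954 t·m
Step 2 — MCT1cm = 8362 * 207.0 / (100 * 165.9) = 104.336 t·m/cm
Step 3 — trim = 954 / 104.336 ≈ 9.1435 cm (5 s.f.)

9.1435 cm


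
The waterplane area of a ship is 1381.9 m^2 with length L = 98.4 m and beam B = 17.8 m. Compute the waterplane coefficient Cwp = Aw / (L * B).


Formula: Cwp = Aw / (L * B)
Step 1 — L * B = 98.4 * 17.8 = 1751.52 m^2
Step 2 — Cwp = 1381.9 / 1751.52 ≈ 0.78897 (5 s.f.)

0.78897


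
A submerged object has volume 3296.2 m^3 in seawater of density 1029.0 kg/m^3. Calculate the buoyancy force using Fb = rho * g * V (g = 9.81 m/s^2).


Formula: Fb = rho * g * V
Substituting: Fb = 1029.0 * 9.81 * 3296.2
Intermediate: 1029.0 * 9.81 = 10094.49
Result: Fb = 10094.49 * 3296.2 ≈ 33273000 N (5 s.f.)

33273000 N


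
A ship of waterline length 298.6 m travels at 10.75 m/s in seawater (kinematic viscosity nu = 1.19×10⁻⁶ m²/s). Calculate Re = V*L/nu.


Formula: Re = V * L / nu
Step 1 — V * L = 10.75 * 298.6 = 3209.95 m^2/s
Step 2 — Re = 3209.95 / 1.19e-6 = 2.70e+09

2.70e+09


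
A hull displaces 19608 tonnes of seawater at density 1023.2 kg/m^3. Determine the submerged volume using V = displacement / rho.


Formula: V = mass / rho
Step 1 — convert tonnes to kg: 19608 t * 1000 = 19608000 kg
Step 2 — V = 19608000 / 1023.2 ≈ 19163 m^3 (5 s.f.)

19163 m^3


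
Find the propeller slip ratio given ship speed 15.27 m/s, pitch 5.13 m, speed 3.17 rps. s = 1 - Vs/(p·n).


Formula: s = 1 - Vs / (p * n)
Step 1 — p * n = 5.13 * 3.17 = 16.2621
Step 2 — Vs / (p*n) = 15.27 / 16.2621 = 0.938993 (6 d.p.)
Step 3 — s = 1 - 0.938993 = 0.061007

0.061007


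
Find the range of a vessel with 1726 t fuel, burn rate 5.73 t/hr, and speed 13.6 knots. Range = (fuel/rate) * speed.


Formula: endurance = fuel / rate; range = endurance * speed
Step 1 — endurance = 1726 / 5.73 = 301.2216 hours
Step 2 — range = 301.2216 * 13.6 ≈ 4096.6 nautical miles (5 s.f.)

4096.6 NM


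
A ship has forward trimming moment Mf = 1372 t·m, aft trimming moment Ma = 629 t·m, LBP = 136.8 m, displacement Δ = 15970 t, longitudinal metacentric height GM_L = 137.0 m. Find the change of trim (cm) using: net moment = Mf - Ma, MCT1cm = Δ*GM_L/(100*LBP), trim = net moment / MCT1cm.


Formula: net trimming moment = Mf - Ma; MCT1cm = Δ*GM_L/(100*LBP); trim = net moment / MCT1cm
Step 1 — net trimming moment = 1372 - 629 = 743 t·m
Step 2 — MCT1cm = 15970 * 137.0 / (100 * 136.8) = 159.9335 t·m/cm
Step 3 — trim = 743 / 159.9335 ≈ 4.6457 cm (5 s.f.)

4.6457 cm


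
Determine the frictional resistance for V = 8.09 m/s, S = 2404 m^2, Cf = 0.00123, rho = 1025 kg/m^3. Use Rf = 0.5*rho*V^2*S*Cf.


Formula: Rf = 0.5 * rho * V^2 * S * Cf
Step 1 — V^2 = 8.09^2 = 65.4481
Step 2 — 0.5 * rho * V^2 = 0.5 * 1025 * 65.4481 = 33542.15125
Step 3 — Rf = 33542.15125 * 2404 * 0.00123 ≈ 99181 N (5 s.f.)

99181 N


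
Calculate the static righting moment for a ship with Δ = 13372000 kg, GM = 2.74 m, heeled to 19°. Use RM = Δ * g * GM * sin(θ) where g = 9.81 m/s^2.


Formula: GZ = GM * sin(theta); RM = disp * g * GZ
Step 1 — GZ = 2.74 * sin(19°) = 2.74 * 0.325568 = 0.892056 m
Step 2 — RM = 13372000 * 9.81 * 0.892056 ≈ 117020000 N·m (5 s.f.)

117020000 N·m


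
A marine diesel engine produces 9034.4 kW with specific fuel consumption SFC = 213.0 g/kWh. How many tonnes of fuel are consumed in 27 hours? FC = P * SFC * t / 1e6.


Formula: FC (tonnes) = P * SFC * t / 1,000,000
Step 1 — P * SFC * t = 9034.4 * 213.0 * 27 = 51956834.4 g
Step 2 — FC (tonnes) = 51956834.4 / 1,000,000 ≈ 51.957 tonnes (5 s.f.)

51.957 tonnes


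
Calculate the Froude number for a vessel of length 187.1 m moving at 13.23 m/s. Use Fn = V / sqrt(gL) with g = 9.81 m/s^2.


Formula: Fn = V / sqrt(g * L)
Step 1 — g * L = 9.81 * 187.1 = 1835.451
Step 2 — sqrt(g * L) = sqrt(1835.451) = 42.842164
Step 3 — Fn = 13.23 / 42.842164 ≈ 0.30881 (5 s.f.)

0.30881


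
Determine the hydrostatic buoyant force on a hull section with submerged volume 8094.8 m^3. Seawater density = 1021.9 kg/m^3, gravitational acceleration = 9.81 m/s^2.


Formula: Fb = rho * g * V
Substituting: Fb = 1021.9 * 9.81 * 8094.8
Intermediate: 1021.9 * 9.81 = 10024.839
Result: Fb = 10024.839 * 8094.8 ≈ 81149000 N (5 s.f.)

81149000 N


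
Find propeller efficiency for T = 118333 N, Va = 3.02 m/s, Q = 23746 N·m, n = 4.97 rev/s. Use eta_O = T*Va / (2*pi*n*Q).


Formula: eta = T * Va / (2 * pi * n * Q)
Step 1 — numerator = T * Va = 118333 * 3.02 = 357365.66
Step 2 — 2 * pi * n = 2 * pi * 4.97 = 31.227431
Step 3 — denominator = 31.227431 * 23746 = 741526.58
Step 4 — eta = 357365.66 / 741526.58 ≈ 0.48193 (5 s.f.)

0.48193


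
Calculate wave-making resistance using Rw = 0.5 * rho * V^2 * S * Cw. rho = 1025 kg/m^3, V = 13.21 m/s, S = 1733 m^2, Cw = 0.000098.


Formula: Rw = 0.5 * rho * V^2 * S * Cw
Step 1 — V^2 = 13.21^2 = 174.5041
Step 2 — 0.5 * rho * V^2 = 0.5 * 1025 * 174.5041 = 89433.35125
Step 3 — Rw = 89433.35125 * 1733 * 0.000098 ≈ 15189 N (5 s.f.)

15189 N


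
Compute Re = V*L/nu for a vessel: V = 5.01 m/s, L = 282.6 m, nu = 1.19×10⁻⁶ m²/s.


Formula: Re = V * L / nu
Step 1 — V * L = 5.01 * 282.6 = 1415.826 m^2/s
Step 2 — Re = 1415.826 / 1.19e-6 = 1.19e+09

1.19e+09


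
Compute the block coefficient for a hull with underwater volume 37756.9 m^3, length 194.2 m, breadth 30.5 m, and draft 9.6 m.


Formula: Cb = V / (L * B * T)
Step 1 — L * B * T = 194.2 * 30.5 * 9.6 = 56861.76 m^3
Step 2 — Cb = 37756.9 / 56861.76 ≈ 0.66401 (5 s.f.)

0.66401


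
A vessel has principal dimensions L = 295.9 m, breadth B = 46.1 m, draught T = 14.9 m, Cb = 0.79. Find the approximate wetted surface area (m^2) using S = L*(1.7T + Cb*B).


Formula: S = 1.7*L*T + V/T with V = Cb*L*B*T, i.e. S = L * (1.7*T + Cb*B)
Step 1 — 1.7*T = 1.7 * 14.9 = 25.33 m
Step 2 — Cb*B = 0.79 * 46.1 = 36.419 m
Step 3 — 1.7*T + Cb*B = 25.33 + 36.419 = 61.749 m
Step 4 — S = 295.9 * 61.749 ≈ 18272 m^2 (5 s.f.)

18272 m^2


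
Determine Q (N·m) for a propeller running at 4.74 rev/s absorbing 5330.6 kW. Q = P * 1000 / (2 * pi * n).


Formula: Q = P_W / (2 * pi * n)
Step 1 — P_W = 5330.6 kW * 1000 = 5330600.0 W
Step 2 — 2 * pi * n = 2 * pi * 4.74 = 29.782298
Step 3 — Q = 5330600.0 / 29.782298 ≈ 178990 N·m (5 s.f.)

178990 N·m


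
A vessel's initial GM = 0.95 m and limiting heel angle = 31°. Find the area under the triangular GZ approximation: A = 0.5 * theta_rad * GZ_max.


Formula: GZ_max = GM * sin(theta); Area = 0.5 * theta_rad * GZ_max
Step 1 — GZ_max = 0.95 * sin(31°) = 0.95 * 0.515038 = 0.489286 m
Step 2 — theta_rad = 31 * pi/180 = 0.541052 rad
Step 3 — Area = 0.5 * 0.541052 * 0.489286 ≈ 0.13236 m·rad (5 s.f.)

0.13236 m·rad


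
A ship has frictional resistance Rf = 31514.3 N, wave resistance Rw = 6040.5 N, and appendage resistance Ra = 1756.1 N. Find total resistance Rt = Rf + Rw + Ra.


Formula: Rt = Rf + Rw + Ra
Substituting: Rt = 31514.3 + 6040.5 + 1756.1
Result: Rt = 39310.9 N

39310.9 N


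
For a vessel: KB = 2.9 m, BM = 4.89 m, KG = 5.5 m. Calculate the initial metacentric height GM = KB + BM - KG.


Formula: GM = KB + BM - KG
Step 1 — KM = KB + BM = 2.9 + 4.89 = 7.79 m
Step 2 — GM = KM - KG = 7.79 - 5.5 = 2.29 m

2.29 m


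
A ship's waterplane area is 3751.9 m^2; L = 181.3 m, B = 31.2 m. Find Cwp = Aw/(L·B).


Formula: Cwp = Aw / (L * B)
Step 1 — L * B = 181.3 * 31.2 = 5656.56 m^2
Step 2 — Cwp = 3751.9 / 5656.56 ≈ 0.66328 (5 s.f.)

0.66328


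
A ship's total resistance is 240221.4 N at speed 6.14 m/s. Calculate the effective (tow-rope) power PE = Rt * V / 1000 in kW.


Formula: PE = Rt * V / 1000 (kW)
Step 1 — PE (W) = 240221.4 * 6.14 = 1474959.396 W
Step 2 — PE (kW) = 1474959.396 / 1000 ≈ 1475.0 kW (5 s.f.)

1475.0 kW


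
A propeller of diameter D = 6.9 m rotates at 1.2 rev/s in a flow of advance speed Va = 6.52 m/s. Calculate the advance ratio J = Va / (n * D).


Formula: J = Va / (n * D)
Step 1 — n * D = 1.2 * 6.9 = 8.28
Step 2 — J = 6.52 / 8.28 ≈ 0.78744 (5 s.f.)

0.78744


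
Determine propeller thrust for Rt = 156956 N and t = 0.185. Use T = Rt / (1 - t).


Formula: T = Rt / (1 - t)
Step 1 — (1 - t) = 1 - 0.185 = 0.815
Step 2 — T = 156956 / 0.815 ≈ 192580 N (5 s.f.)

192580 N


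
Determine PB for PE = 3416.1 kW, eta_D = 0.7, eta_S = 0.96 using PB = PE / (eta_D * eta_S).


Formula: PB = PE / (eta_D * eta_S)
Step 1 — combined efficiency = eta_D * eta_S = 0.7 * 0.96 = 0.672
Step 2 — PB = 3416.1 / 0.672 ≈ 5083.5 kW (5 s.f.)

5083.5 kW


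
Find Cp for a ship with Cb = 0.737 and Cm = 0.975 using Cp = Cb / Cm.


Formula: Cp = Cb / Cm
Substituting: Cp = 0.737 / 0.975
Result: Cp ≈ 0.75590 (5 s.f.)

0.75590


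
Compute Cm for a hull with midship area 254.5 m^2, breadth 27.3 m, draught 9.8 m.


Formula: Cm = Am / (B * T)
Step 1 — B * T = 27.3 * 9.8 = 267.54 m^2
Step 2 — Cm = 254.5 / 267.54 ≈ 0.95126 (5 s.f.)

0.95126


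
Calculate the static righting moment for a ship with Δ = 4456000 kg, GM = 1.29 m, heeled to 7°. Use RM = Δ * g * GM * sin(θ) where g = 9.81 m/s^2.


Formula: GZ = GM * sin(theta); RM = disp * g * GZ
Step 1 — GZ = 1.29 * sin(7°) = 1.29 * 0.121869 = 0.157211 m
Step 2 — RM = 4456000 * 9.81 * 0.157211 ≈ 6872200 N·m (5 s.f.)

6872200 N·m


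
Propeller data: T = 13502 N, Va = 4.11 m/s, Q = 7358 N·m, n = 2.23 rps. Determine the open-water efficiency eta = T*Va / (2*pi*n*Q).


Formula: eta = T * Va / (2 * pi * n * Q)
Step 1 — numerator = T * Va = 13502 * 4.11 = 55493.22
Step 2 — 2 * pi * n = 2 * pi * 2.23 = 14.011503
Step 3 — denominator = 14.011503 * 7358 = 103096.64
Step 4 — eta = 55493.22 / 103096.64 ≈ 0.53826 (5 s.f.)

0.53826


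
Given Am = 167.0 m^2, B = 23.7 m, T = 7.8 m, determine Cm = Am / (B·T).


Formula: Cm = Am / (B * T)
Step 1 — B * T = 23.7 * 7.8 = 184.86 m^2
Step 2 — Cm = 167.0 / 184.86 ≈ 0.90339 (5 s.f.)

0.90339


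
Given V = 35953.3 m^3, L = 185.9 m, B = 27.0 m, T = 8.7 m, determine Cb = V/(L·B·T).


Formula: Cb = V / (L * B * T)
Step 1 — L * B * T = 185.9 * 27.0 * 8.7 = 43667.91 m^3
Step 2 — Cb = 35953.3 / 43667.91 ≈ 0.82333 (5 s.f.)

0.82333


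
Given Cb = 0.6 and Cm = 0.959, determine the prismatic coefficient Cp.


Formula: Cp = Cb / Cm
Substituting: Cp = 0.6 / 0.959
Result: Cp ≈ 0.62565 (5 s.f.)

0.62565


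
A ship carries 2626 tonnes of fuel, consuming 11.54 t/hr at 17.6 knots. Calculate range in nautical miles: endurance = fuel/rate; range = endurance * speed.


Formula: endurance = fuel / rate; range = endurance * speed
Step 1 — endurance = 2626 / 11.54 = 227.5563 hours
Step 2 — range = 227.5563 * 17.6 ≈ 4005.0 nautical miles (5 s.f.)

4005.0 NM


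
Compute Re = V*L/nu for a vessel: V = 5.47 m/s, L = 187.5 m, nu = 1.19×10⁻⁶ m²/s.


Formula: Re = V * L / nu
Step 1 — V * L = 5.47 * 187.5 = 1025.625 m^2/s
Step 2 — Re = 1025.625 / 1.19e-6 = 8.62e+08

8.62e+08


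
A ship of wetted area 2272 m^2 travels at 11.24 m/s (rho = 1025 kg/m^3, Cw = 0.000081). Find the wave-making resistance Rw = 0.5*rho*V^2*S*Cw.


Formula: Rw = 0.5 * rho * V^2 * S * Cw
Step 1 — V^2 = 11.24^2 = 126.3376
Step 2 — 0.5 * rho * V^2 = 0.5 * 1025 * 126.3376 = 64748.02
Step 3 — Rw = 64748.02 * 2272 * 0.000081 ≈ 11916 N (5 s.f.)

11916 N


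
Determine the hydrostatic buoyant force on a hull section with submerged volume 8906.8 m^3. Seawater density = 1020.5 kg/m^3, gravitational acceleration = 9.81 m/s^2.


Formula: Fb = rho * g * V
Substituting: Fb = 1020.5 * 9.81 * 8906.8
Intermediate: 1020.5 * 9.81 = 10011.105
Result: Fb = 10011.105 * 8906.8 ≈ 89167000 N (5 s.f.)

89167000 N


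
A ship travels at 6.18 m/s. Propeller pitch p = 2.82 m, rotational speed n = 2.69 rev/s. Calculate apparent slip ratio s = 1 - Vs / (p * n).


Formula: s = 1 - Vs / (p * n)
Step 1 — p * n = 2.82 * 2.69 = 7.5858
Step 2 — Vs / (p*n) = 6.18 / 7.5858 = 0.81468 (6 d.p.)
Step 3 — s = 1 - 0.81468 = 0.18532

0.18532


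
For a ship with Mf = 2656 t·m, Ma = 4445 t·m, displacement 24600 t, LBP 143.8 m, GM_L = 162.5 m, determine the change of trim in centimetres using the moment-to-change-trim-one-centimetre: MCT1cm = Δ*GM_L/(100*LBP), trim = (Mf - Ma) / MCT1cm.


Formula: net trimming moment = Mf - Ma; MCT1cm = Δ*GM_L/(100*LBP); trim = net moment / MCT1cm
Step 1 — net trimming moment = 2656 - 4445 = -1789 t·m
Step 2 — MCT1cm = 24600 * 162.5 / (100 * 143.8) = 277.9903 t·m/cm
Step 3 — trim = -1789 / 277.9903 ≈ -6.4355 cm (5 s.f.)

-6.4355 cm


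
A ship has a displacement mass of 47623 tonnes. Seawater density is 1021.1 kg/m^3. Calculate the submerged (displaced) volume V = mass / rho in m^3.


Formula: V = mass / rho
Step 1 — convert tonnes to kg: 47623 t * 1000 = 47623000 kg
Step 2 — V = 47623000 / 1021.1 ≈ 46639 m^3 (5 s.f.)

46639 m^3


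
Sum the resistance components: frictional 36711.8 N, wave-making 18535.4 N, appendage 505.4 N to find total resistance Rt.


Formula: Rt = Rf + Rw + Ra
Substituting: Rt = 36711.8 + 18535.4 + 505.4
Result: Rt = 55752.6 N

55752.6 N


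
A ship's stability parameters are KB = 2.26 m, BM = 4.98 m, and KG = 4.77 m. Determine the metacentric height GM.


Formula: GM = KB + BM - KG
Step 1 — KM = KB + BM = 2.26 + 4.98 = 7.24 m
Step 2 — GM = KM - KG = 7.24 - 4.77 = 2.47 m

2.47 m


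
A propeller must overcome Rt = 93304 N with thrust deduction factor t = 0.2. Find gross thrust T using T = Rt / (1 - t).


Formula: T = Rt / (1 - t)
Step 1 — (1 - t) = 1 - 0.2 = 0.8
Step 2 — T = 93304 / 0.8 ≈ 116630 N (5 s.f.)

116630 N


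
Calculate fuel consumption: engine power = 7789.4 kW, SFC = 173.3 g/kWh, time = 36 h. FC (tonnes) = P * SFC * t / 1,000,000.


Formula: FC (tonnes) = P * SFC * t / 1,000,000
Step 1 — P * SFC * t = 7789.4 * 173.3 * 36 = 48596508.72 g
Step 2 — FC (tonnes) = 48596508.72 / 1,000,000 ≈ 48.597 tonnes (5 s.f.)

48.597 tonnes


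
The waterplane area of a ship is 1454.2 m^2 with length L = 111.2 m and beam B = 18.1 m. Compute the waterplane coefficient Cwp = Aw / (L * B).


Formula: Cwp = Aw / (L * B)
Step 1 — L * B = 111.2 * 18.1 = 2012.72 m^2
Step 2 — Cwp = 1454.2 / 2012.72 ≈ 0.72250 (5 s.f.)

0.72250


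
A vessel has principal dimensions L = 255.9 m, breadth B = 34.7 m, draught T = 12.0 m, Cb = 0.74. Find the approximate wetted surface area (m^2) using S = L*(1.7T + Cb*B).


Formula: S = 1.7*L*T + V/T with V = Cb*L*B*T, i.e. S = L * (1.7*T + Cb*B)
Step 1 — 1.7*T = 1.7 * 12.0 = 20.4 m
Step 2 — Cb*B = 0.74 * 34.7 = 25.678 m
Step 3 — 1.7*T + Cb*B = 20.4 + 25.678 = 46.078 m
Step 4 — S = 255.9 * 46.078 ≈ 11791 m^2 (5 s.f.)

11791 m^2


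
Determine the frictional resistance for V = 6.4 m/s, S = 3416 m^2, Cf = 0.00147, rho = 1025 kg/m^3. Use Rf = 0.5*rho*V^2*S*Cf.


Formula: Rf = 0.5 * rho * V^2 * S * Cf
Step 1 — V^2 = 6.4^2 = 40.96
Step 2 — 0.5 * rho * V^2 = 0.5 * 1025 * 40.96 = 20992.0
Step 3 — Rf = 20992.0 * 3416 * 0.00147 ≈ 105410 N (5 s.f.)

105410 N


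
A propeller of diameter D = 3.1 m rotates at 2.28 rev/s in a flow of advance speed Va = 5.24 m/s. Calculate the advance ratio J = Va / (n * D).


Formula: J = Va / (n * D)
Step 1 — n * D = 2.28 * 3.1 = 7.068
Step 2 — J = 5.24 / 7.068 ≈ 0.74137 (5 s.f.)

0.74137


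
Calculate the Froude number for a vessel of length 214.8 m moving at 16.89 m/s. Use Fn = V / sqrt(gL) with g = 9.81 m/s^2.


Formula: Fn = V / sqrt(g * L)
Step 1 — g * L = 9.81 * 214.8 = 2107.188
Step 2 — sqrt(g * L) = sqrt(2107.188) = 45.904117
Step 3 — Fn = 16.89 / 45.904117 ≈ 0.36794 (5 s.f.)

0.36794


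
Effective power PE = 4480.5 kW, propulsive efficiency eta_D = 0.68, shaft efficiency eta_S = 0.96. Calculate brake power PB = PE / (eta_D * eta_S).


Formula: PB = PE / (eta_D * eta_S)
Step 1 — combined efficiency = eta_D * eta_S = 0.68 * 0.96 = 0.6528
Step 2 — PB = 4480.5 / 0.6528 ≈ 6863.5 kW (5 s.f.)

6863.5 kW


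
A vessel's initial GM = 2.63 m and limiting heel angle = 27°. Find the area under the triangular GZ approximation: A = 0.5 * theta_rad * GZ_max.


Formula: GZ_max = GM * sin(theta); Area = 0.5 * theta_rad * GZ_max
Step 1 — GZ_max = 2.63 * sin(27°) = 2.63 * 0.45399 = 1.193994 m
Step 2 — theta_rad = 27 * pi/180 = 0.471239 rad
Step 3 — Area = 0.5 * 0.471239 * 1.193994 ≈ 0.28133 m·rad (5 s.f.)

0.28133 m·rad


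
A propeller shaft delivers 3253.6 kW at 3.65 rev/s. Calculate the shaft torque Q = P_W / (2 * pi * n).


Formula: Q = P_W / (2 * pi * n)
Step 1 — P_W = 3253.6 kW * 1000 = 3253600.0 W
Step 2 — 2 * pi * n = 2 * pi * 3.65 = 22.933626
Step 3 — Q = 3253600.0 / 22.933626 ≈ 141870 N·m (5 s.f.)

141870 N·m


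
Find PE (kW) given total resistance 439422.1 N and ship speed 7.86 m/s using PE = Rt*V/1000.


Formula: PE = Rt * V / 1000 (kW)
Step 1 — PE (W) = 439422.1 * 7.86 = 3453857.706 W
Step 2 — PE (kW) = 3453857.706 / 1000 ≈ 3453.9 kW (5 s.f.)

3453.9 kW


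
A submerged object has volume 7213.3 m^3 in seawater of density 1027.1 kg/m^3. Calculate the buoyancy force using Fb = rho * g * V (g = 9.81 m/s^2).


Formula: Fb = rho * g * V
Substituting: Fb = 1027.1 * 9.81 * 7213.3
Intermediate: 1027.1 * 9.81 = 10075.851
Result: Fb = 10075.851 * 7213.3 ≈ 72680000 N (5 s.f.)

72680000 N


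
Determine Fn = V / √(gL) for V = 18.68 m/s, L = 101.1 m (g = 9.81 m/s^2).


Formula: Fn = V / sqrt(g * L)
Step 1 — g * L = 9.81 * 101.1 = 991.791
Step 2 — sqrt(g * L) = sqrt(991.791) = 31.492713
Step 3 — Fn = 18.68 / 31.492713 ≈ 0.59315 (5 s.f.)

0.59315


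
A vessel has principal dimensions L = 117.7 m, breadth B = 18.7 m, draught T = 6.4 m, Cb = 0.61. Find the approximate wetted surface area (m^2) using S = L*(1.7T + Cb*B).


Formula: S = 1.7*L*T + V/T with V = Cb*L*B*T, i.e. S = L * (1.7*T + Cb*B)
Step 1 — 1.7*T = 1.7 * 6.4 = 10.88 m
Step 2 — Cb*B = 0.61 * 18.7 = 11.407 m
Step 3 — 1.7*T + Cb*B = 10.88 + 11.407 = 22.287 m
Step 4 — S = 117.7 * 22.287 ≈ 2623.2 m^2 (5 s.f.)

2623.2 m^2


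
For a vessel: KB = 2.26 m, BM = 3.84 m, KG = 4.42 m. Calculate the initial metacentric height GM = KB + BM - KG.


Formula: GM = KB + BM - KG
Step 1 — KM = KB + BM = 2.26 + 3.84 = 6.1 m
Step 2 — GM = KM - KG = 6.1 - 4.42 = 1.68 m

1.68 m


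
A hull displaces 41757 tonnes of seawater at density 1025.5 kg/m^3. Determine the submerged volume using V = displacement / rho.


Formula: V = mass / rho
Step 1 — convert tonnes to kg: 41757 t * 1000 = 41757000 kg
Step 2 — V = 41757000 / 1025.5 ≈ 40719 m^3 (5 s.f.)

40719 m^3


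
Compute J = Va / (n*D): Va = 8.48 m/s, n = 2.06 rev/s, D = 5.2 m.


Formula: J = Va / (n * D)
Step 1 — n * D = 2.06 * 5.2 = 10.712
Step 2 — J = 8.48 / 10.712 ≈ 0.79164 (5 s.f.)

0.79164


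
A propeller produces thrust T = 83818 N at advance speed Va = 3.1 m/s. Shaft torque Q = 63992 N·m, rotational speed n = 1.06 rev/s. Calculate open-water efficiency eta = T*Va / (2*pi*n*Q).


Formula: eta = T * Va / (2 * pi * n * Q)
Step 1 — numerator = T * Va = 83818 * 3.1 = 259835.8
Step 2 — 2 * pi * n = 2 * pi * 1.06 = 6.660176
Step 3 — denominator = 6.660176 * 63992 = 426197.98
Step 4 — eta = 259835.8 / 426197.98 ≈ 0.60966 (5 s.f.)

0.60966


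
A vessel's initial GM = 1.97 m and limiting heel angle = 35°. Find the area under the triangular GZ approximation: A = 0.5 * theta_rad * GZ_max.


Formula: GZ_max = GM * sin(theta); Area = 0.5 * theta_rad * GZ_max
Step 1 — GZ_max = 1.97 * sin(35°) = 1.97 * 0.573576 = 1.129945 m
Step 2 — theta_rad = 35 * pi/180 = 0.610865 rad
Step 3 — Area = 0.5 * 0.610865 * 1.129945 ≈ 0.34512 m·rad (5 s.f.)

0.34512 m·rad


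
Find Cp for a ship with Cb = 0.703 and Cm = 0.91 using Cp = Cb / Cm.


Formula: Cp = Cb / Cm
Substituting: Cp = 0.703 / 0.91
Result: Cp ≈ 0.77253 (5 s.f.)

0.77253


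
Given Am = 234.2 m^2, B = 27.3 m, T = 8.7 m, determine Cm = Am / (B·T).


Formula: Cm = Am / (B * T)
Step 1 — B * T = 27.3 * 8.7 = 237.51 m^2
Step 2 — Cm = 234.2 / 237.51 ≈ 0.98606 (5 s.f.)

0.98606


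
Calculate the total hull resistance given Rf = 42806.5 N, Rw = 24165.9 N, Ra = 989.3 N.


Formula: Rt = Rf + Rw + Ra
Substituting: Rt = 42806.5 + 24165.9 + 989.3
Result: Rt = 67961.7 N

67961.7 N


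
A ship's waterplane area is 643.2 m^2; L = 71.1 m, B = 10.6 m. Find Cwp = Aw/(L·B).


Formula: Cwp = Aw / (L * B)
Step 1 — L * B = 71.1 * 10.6 = 753.66 m^2
Step 2 — Cwp = 643.2 / 753.66 ≈ 0.85344 (5 s.f.)

0.85344


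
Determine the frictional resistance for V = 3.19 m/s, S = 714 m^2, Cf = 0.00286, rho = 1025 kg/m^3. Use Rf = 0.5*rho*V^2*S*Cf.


Formula: Rf = 0.5 * rho * V^2 * S * Cf
Step 1 — V^2 = 3.19^2 = 10.1761
Step 2 — 0.5 * rho * V^2 = 0.5 * 1025 * 10.1761 = 5215.25125
Step 3 — Rf = 5215.25125 * 714 * 0.00286 ≈ 10650 N (5 s.f.)

10650 N


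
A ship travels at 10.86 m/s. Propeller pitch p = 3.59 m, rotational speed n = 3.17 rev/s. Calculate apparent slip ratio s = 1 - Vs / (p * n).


Formula: s = 1 - Vs / (p * n)
Step 1 — p * n = 3.59 * 3.17 = 11.3803
Step 2 — Vs / (p*n) = 10.86 / 11.3803 = 0.954281 (6 d.p.)
Step 3 — s = 1 - 0.954281 = 0.045719

0.045719


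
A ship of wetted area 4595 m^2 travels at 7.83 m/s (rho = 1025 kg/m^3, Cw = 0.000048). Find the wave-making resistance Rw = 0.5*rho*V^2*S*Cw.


Formula: Rw = 0.5 * rho * V^2 * S * Cw
Step 1 — V^2 = 7.83^2 = 61.3089
Step 2 — 0.5 * rho * V^2 = 0.5 * 1025 * 61.3089 = 31420.81125
Step 3 — Rw = 31420.81125 * 4595 * 0.000048 ≈ 6930.2 N (5 s.f.)

6930.2 N


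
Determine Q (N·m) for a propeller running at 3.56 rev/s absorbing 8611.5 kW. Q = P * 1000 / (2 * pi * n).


Formula: Q = P_W / (2 * pi * n)
Step 1 — P_W = 8611.5 kW * 1000 = 8611500.0 W
Step 2 — 2 * pi * n = 2 * pi * 3.56 = 22.36814
Step 3 — Q = 8611500.0 / 22.36814 ≈ 384990 N·m (5 s.f.)

384990 N·m


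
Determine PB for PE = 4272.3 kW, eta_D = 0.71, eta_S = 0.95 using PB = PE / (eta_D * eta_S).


Formula: PB = PE / (eta_D * eta_S)
Step 1 — combined efficiency = eta_D * eta_S = 0.71 * 0.95 = 0.6745
Step 2 — PB = 4272.3 / 0.6745 ≈ 6334.0 kW (5 s.f.)

6334.0 kW


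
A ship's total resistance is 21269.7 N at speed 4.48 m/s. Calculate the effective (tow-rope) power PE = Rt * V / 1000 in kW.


Formula: PE = Rt * V / 1000 (kW)
Step 1 — PE (W) = 21269.7 * 4.48 = 95288.256 W
Step 2 — PE (kW) = 95288.256 / 1000 ≈ 95.288 kW (5 s.f.)

95.288 kW


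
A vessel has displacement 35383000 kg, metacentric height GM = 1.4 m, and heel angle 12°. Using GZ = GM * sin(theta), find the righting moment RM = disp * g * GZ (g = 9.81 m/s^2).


Formula: GZ = GM * sin(theta); RM = disp * g * GZ
Step 1 — GZ = 1.4 * sin(12°) = 1.4 * 0.207912 = 0.291077 m
Step 2 — RM = 35383000 * 9.81 * 0.291077 ≈ 101030000 N·m (5 s.f.)

101030000 N·m


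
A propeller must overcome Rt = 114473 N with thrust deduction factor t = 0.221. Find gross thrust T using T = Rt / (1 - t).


Formula: T = Rt / (1 - t)
Step 1 — (1 - t) = 1 - 0.221 = 0.779
Step 2 — T = 114473 / 0.779 ≈ 146950 N (5 s.f.)

146950 N


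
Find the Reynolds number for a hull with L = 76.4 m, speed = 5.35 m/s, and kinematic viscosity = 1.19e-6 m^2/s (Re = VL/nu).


Formula: Re = V * L / nu
Step 1 — V * L = 5.35 * 76.4 = 408.74 m^2/s
Step 2 — Re = 408.74 / 1.19e-6 = 3.43e+08

3.43e+08


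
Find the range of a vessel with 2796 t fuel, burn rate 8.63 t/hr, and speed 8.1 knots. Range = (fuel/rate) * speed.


Formula: endurance = fuel / rate; range = endurance * speed
Step 1 — endurance = 2796 / 8.63 = 323.9861 hours
Step 2 — range = 323.9861 * 8.1 ≈ 2624.3 nautical miles (5 s.f.)

2624.3 NM


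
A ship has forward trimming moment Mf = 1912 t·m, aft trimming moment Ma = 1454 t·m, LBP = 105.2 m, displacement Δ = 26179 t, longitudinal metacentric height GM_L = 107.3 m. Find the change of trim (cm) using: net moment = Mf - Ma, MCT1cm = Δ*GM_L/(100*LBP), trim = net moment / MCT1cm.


Formula: net trimming moment = Mf - Ma; MCT1cm = Δ*GM_L/(100*LBP); trim = net moment / MCT1cm
Step 1 — net trimming moment = 1912 - 1454 = 458 t·m
Step 2 — MCT1cm = 26179 * 107.3 / (100 * 105.2) = 267.0158 t·m/cm
Step 3 — trim = 458 / 267.0158 ≈ 1.7153 cm (5 s.f.)

1.7153 cm


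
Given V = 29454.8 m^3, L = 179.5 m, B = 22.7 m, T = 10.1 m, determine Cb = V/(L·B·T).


Formula: Cb = V / (L * B * T)
Step 1 — L * B * T = 179.5 * 22.7 * 10.1 = 41153.965 m^3
Step 2 — Cb = 29454.8 / 41153.965 ≈ 0.71572 (5 s.f.)

0.71572


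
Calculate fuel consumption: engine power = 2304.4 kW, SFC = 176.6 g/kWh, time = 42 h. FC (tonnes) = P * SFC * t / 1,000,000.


Formula: FC (tonnes) = P * SFC * t / 1,000,000
Step 1 — P * SFC * t = 2304.4 * 176.6 * 42 = 17092195.68 g
Step 2 — FC (tonnes) = 17092195.68 / 1,000,000 ≈ 17.092 tonnes (5 s.f.)

17.092 tonnes


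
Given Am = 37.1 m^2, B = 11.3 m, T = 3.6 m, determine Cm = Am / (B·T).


Formula: Cm = Am / (B * T)
Step 1 — B * T = 11.3 * 3.6 = 40.68 m^2
Step 2 — Cm = 37.1 / 40.68 ≈ 0.91200 (5 s.f.)

0.91200
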